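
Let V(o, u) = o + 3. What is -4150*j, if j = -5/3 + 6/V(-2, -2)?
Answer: -53950/3 ≈ -17983.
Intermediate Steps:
V(o, u) = 3 + o
j = 13/3 (j = -5/3 + 6/(3 - 2) = -5*⅓ + 6/1 = -5/3 + 6*1 = -5/3 + 6 = 13/3 ≈ 4.3333)
-4150*j = -4150*13/3 = -53950/3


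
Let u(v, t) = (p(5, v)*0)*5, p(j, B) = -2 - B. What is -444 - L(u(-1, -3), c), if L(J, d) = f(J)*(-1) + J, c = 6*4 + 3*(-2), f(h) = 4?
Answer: -440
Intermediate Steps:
u(v, t) = 0 (u(v, t) = ((-2 - v)*0)*5 = 0*5 = 0)
c = 18 (c = 24 - 6 = 18)
L(J, d) = -4 + J (L(J, d) = 4*(-1) + J = -4 + J)
-444 - L(u(-1, -3), c) = -444 - (-4 + 0) = -444 - 1*(-4) = -444 + 4 = -440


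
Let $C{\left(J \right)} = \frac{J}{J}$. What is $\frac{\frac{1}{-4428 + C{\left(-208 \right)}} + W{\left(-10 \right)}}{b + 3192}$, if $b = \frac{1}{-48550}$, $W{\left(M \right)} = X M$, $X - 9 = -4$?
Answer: $- \frac{10746591050}{686059268773} \approx -0.015664$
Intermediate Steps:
$X = 5$ ($X = 9 - 4 = 5$)
$W{\left(M \right)} = 5 M$
$C{\left(J \right)} = 1$
$b = - \frac{1}{48550} \approx -2.0597 \cdot 10^{-5}$
$\frac{\frac{1}{-4428 + C{\left(-208 \right)}} + W{\left(-10 \right)}}{b + 3192} = \frac{\frac{1}{-4428 + 1} + 5 \left(-10\right)}{- \frac{1}{48550} + 3192} = \frac{\frac{1}{-4427} - 50}{\frac{154971599}{48550}} = \left(- \frac{1}{4427} - 50\right) \frac{48550}{154971599} = \left(- \frac{221351}{4427}\right) \frac{48550}{154971599} = - \frac{10746591050}{686059268773}$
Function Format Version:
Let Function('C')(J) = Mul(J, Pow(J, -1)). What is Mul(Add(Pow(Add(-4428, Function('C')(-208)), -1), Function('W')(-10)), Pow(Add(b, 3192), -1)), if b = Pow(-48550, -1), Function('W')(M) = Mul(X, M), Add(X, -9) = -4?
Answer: Rational(-10746591050, 686059268773) ≈ -0.015664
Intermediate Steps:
X = 5 (X = Add(9, -4) = 5)
Function('W')(M) = Mul(5, M)
Function('C')(J) = 1
b = Rational(-1, 48550) ≈ -2.0597e-5
Mul(Add(Pow(Add(-4428, Function('C')(-208)), -1), Function('W')(-10)), Pow(Add(b, 3192), -1)) = Mul(Add(Pow(Add(-4428, 1), -1), Mul(5, -10)), Pow(Add(Rational(-1, 48550), 3192), -1)) = Mul(Add(Pow(-4427, -1), -50), Pow(Rational(154971599, 48550), -1)) = Mul(Add(Rational(-1, 4427), -50), Rational(48550, 154971599)) = Mul(Rational(-221351, 4427), Rational(48550, 154971599)) = Rational(-10746591050, 686059268773)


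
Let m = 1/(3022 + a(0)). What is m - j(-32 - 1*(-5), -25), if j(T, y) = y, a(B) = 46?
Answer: 76701/3068 ≈ 25.000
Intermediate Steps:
m = 1/3068 (m = 1/(3022 + 46) = 1/3068 ≈ 0.00032595)
m - j(-32 - 1*(-5), -25) = 1/3068 - 1*(-25) = 1/3068 + 25 = 76701/3068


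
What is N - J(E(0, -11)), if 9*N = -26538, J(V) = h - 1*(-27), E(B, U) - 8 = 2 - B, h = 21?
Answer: -8990/3 ≈ -2996.7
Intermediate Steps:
E(B, U) = 10 - B (E(B, U) = 8 + (2 - B) = 10 - B)
J(V) = 48 (J(V) = 21 - 1*(-27) = 21 + 27 = 48)
N = -8846/3 (N = (⅑)*(-26538) = -8846/3 ≈ -2948.7)
N - J(E(0, -11)) = -8846/3 - 1*48 = -8846/3 - 48 = -8990/3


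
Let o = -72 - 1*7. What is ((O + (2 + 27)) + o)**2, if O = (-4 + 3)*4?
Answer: 2916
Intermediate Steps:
O = -4 (O = -1*4 = -4)
o = -79 (o = -72 - 7 = -79)
((O + (2 + 27)) + o)**2 = ((-4 + (2 + 27)) - 79)**2 = ((-4 + 29) - 79)**2 = (25 - 79)**2 = (-54)**2 = 2916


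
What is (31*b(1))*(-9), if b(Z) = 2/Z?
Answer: -558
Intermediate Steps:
(31*b(1))*(-9) = (31*(2/1))*(-9) = (31*(2*1))*(-9) = (31*2)*(-9) = 62*(-9) = -558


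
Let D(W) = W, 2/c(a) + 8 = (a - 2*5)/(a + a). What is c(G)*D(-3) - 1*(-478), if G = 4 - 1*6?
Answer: 2396/5 ≈ 479.20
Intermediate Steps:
G = -2 (G = 4 - 6 = -2)
c(a) = 2/(-8 + (-10 + a)/(2*a)) (c(a) = 2/(-8 + (a - 2*5)/(a + a)) = 2/(-8 + (a - 10)/((2*a))) = 2/(-8 + (-10 + a)*(1/(2*a))) = 2/(-8 + (-10 + a)/(2*a)))
c(G)*D(-3) - 1*(-478) = -4*(-2)/(10 + 15*(-2))*(-3) - 1*(-478) = -4*(-2)/(10 - 30)*(-3) + 478 = -4*(-2)/(-20)*(-3) + 478 = -4*(-2)*(-1/20)*(-3) + 478 = -2/5*(-3) + 478 = 6/5 + 478 = 2396/5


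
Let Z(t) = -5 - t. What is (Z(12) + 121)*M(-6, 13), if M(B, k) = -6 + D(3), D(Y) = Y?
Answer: -312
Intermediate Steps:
M(B, k) = -3 (M(B, k) = -6 + 3 = -3)
(Z(12) + 121)*M(-6, 13) = ((-5 - 1*12) + 121)*(-3) = ((-5 - 12) + 121)*(-3) = (-17 + 121)*(-3) = 104*(-3) = -312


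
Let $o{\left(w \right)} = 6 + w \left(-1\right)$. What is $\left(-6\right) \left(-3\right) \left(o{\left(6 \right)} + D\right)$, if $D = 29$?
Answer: $522$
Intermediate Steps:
$o{\left(w \right)} = 6 - w$
$\left(-6\right) \left(-3\right) \left(o{\left(6 \right)} + D\right) = \left(-6\right) \left(-3\right) \left(\left(6 - 6\right) + 29\right) = 18 \left(\left(6 - 6\right) + 29\right) = 18 \left(0 + 29\right) = 18 \cdot 29 = 522$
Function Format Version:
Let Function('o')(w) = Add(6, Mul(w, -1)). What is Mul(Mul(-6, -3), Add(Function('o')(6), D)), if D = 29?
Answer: 522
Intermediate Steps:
Function('o')(w) = Add(6, Mul(-1, w))
Mul(Mul(-6, -3), Add(Function('o')(6), D)) = Mul(Mul(-6, -3), Add(Add(6, Mul(-1, 6)), 29)) = Mul(18, Add(Add(6, -6), 29)) = Mul(18, Add(0, 29)) = Mul(18, 29) = 522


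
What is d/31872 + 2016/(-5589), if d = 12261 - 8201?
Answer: -384839/1649376 ≈ -0.23332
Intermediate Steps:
d = 4060
d/31872 + 2016/(-5589) = 4060/31872 + 2016/(-5589) = 4060*(1/31872) + 2016*(-1/5589) = 1015/7968 - 224/621 = -384839/1649376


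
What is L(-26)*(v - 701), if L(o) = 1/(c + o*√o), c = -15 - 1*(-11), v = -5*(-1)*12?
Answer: 641/4398 - 8333*I*√26/8796 ≈ 0.14575 - 4.8306*I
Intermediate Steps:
v = 60 (v = 5*12 = 60)
c = -4 (c = -15 + 11 = -4)
L(o) = 1/(-4 + o^(3/2)) (L(o) = 1/(-4 + o*√o) = 1/(-4 + o^(3/2)))
L(-26)*(v - 701) = (60 - 701)/(-4 + (-26)^(3/2)) = -641/(-4 - 26*I*√26)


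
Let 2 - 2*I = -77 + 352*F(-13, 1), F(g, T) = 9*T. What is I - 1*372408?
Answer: -747905/2 ≈ -3.7395e+5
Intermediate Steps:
I = -3089/2 (I = 1 - (-77 + 352*(9*1))/2 = 1 - (-77 + 352*9)/2 = 1 - (-77 + 3168)/2 = 1 - 1/2*3091 = 1 - 3091/2 = -3089/2 ≈ -1544.5)
I - 1*372408 = -3089/2 - 1*372408 = -3089/2 - 372408 = -747905/2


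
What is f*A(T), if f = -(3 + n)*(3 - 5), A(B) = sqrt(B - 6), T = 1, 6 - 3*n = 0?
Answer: 10*I*sqrt(5) ≈ 22.361*I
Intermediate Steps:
n = 2 (n = 2 - 1/3*0 = 2 + 0 = 2)
A(B) = sqrt(-6 + B)
f = 10 (f = -(3 + 2)*(3 - 5) = -5*(-2) = -1*(-10) = 10)
f*A(T) = 10*sqrt(-6 + 1) = 10*sqrt(-5) = 10*(I*sqrt(5)) = 10*I*sqrt(5)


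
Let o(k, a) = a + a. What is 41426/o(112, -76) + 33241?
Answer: 2505603/76 ≈ 32968.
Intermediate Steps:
o(k, a) = 2*a
41426/o(112, -76) + 33241 = 41426/((2*(-76))) + 33241 = 41426/(-152) + 33241 = 41426*(-1/152) + 33241 = -20713/76 + 33241 = 2505603/76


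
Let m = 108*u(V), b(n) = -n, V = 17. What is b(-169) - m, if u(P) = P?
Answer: -1667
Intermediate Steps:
m = 1836 (m = 108*17 = 1836)
b(-169) - m = -1*(-169) - 1*1836 = 169 - 1836 = -1667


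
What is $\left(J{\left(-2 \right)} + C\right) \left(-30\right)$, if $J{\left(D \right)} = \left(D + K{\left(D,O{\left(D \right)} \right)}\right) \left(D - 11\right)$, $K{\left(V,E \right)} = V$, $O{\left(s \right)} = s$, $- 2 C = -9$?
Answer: $-1695$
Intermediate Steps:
$C = \frac{9}{2}$ ($C = \left(- \frac{1}{2}\right) \left(-9\right) = \frac{9}{2} \approx 4.5$)
$J{\left(D \right)} = 2 D \left(-11 + D\right)$ ($J{\left(D \right)} = \left(D + D\right) \left(D - 11\right) = 2 D \left(-11 + D\right)$)
$\left(J{\left(-2 \right)} + C\right) \left(-30\right) = \left(2 \left(-2\right) \left(-11 - 2\right) + \frac{9}{2}\right) \left(-30\right) = \left(2 \left(-2\right) \left(-13\right) + \frac{9}{2}\right) \left(-30\right) = \left(52 + \frac{9}{2}\right) \left(-30\right) = \frac{113}{2} \left(-30\right) = -1695$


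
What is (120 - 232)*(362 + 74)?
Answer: -48832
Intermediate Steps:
(120 - 232)*(362 + 74) = -112*436 = -48832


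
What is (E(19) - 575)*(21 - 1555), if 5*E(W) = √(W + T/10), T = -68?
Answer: 882050 - 1534*√305/25 ≈ 8.8098e+5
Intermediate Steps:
E(W) = √(-34/5 + W)/5 (E(W) = √(W - 68/10)/5 = √(W - 68*⅒)/5 = √(W - 34/5)/5 = √(-34/5 + W)/5)
(E(19) - 575)*(21 - 1555) = (√(-170 + 25*19)/25 - 575)*(21 - 1555) = (√(-170 + 475)/25 - 575)*(-1534) = (√305/25 - 575)*(-1534) = (-575 + √305/25)*(-1534) = 882050 - 1534*√305/25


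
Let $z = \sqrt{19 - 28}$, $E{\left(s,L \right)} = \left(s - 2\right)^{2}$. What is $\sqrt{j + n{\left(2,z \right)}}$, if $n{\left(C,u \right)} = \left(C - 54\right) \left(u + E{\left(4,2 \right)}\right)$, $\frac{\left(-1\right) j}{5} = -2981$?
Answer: $\sqrt{14697 - 156 i} \approx 121.23 - 0.6434 i$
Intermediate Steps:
$j = 14905$ ($j = \left(-5\right) \left(-2981\right) = 14905$)
$E{\left(s,L \right)} = \left(-2 + s\right)^{2}$
$z = 3 i$ ($z = \sqrt{-9} = 3 i \approx 3.0 i$)
$n{\left(C,u \right)} = \left(-54 + C\right) \left(4 + u\right)$ ($n{\left(C,u \right)} = \left(C - 54\right) \left(u + \left(-2 + 4\right)^{2}\right) = \left(-54 + C\right) \left(u + 2^{2}\right) = \left(-54 + C\right) \left(u + 4\right) = \left(-54 + C\right) \left(4 + u\right)$)
$\sqrt{j + n{\left(2,z \right)}} = \sqrt{14905 + \left(-216 - 54 \cdot 3 i + 4 \cdot 2 + 2 \cdot 3 i\right)} = \sqrt{14905 + \left(-216 - 162 i + 8 + 6 i\right)} = \sqrt{14905 - \left(208 + 156 i\right)} = \sqrt{14697 - 156 i}$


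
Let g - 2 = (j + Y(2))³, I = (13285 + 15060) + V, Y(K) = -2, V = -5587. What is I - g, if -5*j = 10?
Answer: 22820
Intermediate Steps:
j = -2 (j = -⅕*10 = -2)
I = 22758 (I = (13285 + 15060) - 5587 = 28345 - 5587 = 22758)
g = -62 (g = 2 + (-2 - 2)³ = 2 + (-4)³ = 2 - 64 = -62)
I - g = 22758 - 1*(-62) = 22758 + 62 = 22820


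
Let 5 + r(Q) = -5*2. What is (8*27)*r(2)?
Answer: -3240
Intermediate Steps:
r(Q) = -15 (r(Q) = -5 - 5*2 = -5 - 10 = -15)
(8*27)*r(2) = (8*27)*(-15) = 216*(-15) = -3240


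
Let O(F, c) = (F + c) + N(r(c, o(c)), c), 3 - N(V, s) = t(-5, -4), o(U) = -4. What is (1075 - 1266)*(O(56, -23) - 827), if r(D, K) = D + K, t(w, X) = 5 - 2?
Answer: 151654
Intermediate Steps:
t(w, X) = 3
N(V, s) = 0 (N(V, s) = 3 - 1*3 = 3 - 3 = 0)
O(F, c) = F + c (O(F, c) = (F + c) + 0 = F + c)
(1075 - 1266)*(O(56, -23) - 827) = (1075 - 1266)*((56 - 23) - 827) = -191*(33 - 827) = -191*(-794) = 151654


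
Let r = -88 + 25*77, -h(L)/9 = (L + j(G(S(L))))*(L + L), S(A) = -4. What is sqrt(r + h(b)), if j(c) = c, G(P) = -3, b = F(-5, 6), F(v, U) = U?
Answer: sqrt(1513) ≈ 38.897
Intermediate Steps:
b = 6
h(L) = -18*L*(-3 + L) (h(L) = -9*(L - 3)*(L + L) = -9*(-3 + L)*2*L = -18*L*(-3 + L))
r = 1837 (r = -88 + 1925 = 1837)
sqrt(r + h(b)) = sqrt(1837 + 18*6*(3 - 1*6)) = sqrt(1837 + 18*6*(3 - 6)) = sqrt(1837 + 18*6*(-3)) = sqrt(1837 - 324) = sqrt(1513)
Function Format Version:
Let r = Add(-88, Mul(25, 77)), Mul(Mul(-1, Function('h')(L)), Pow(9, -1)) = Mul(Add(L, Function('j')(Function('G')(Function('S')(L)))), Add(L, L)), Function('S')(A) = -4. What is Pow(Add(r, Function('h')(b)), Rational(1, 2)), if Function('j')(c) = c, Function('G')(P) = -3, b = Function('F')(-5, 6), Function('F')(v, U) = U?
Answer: Pow(1513, Rational(1, 2)) ≈ 38.897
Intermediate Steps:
b = 6
Function('h')(L) = Mul(-18, L, Add(-3, L)) (Function('h')(L) = Mul(-9, Mul(Add(L, -3), Add(L, L))) = Mul(-9, Mul(Add(-3, L), Mul(2, L))) = Mul(-9, Mul(2, L, Add(-3, L))) = Mul(-18, L, Add(-3, L)))
r = 1837 (r = Add(-88, 1925) = 1837)
Pow(Add(r, Function('h')(b)), Rational(1, 2)) = Pow(Add(1837, Mul(18, 6, Add(3, Mul(-1, 6)))), Rational(1, 2)) = Pow(Add(1837, Mul(18, 6, Add(3, -6))), Rational(1, 2)) = Pow(Add(1837, Mul(18, 6, -3)), Rational(1, 2)) = Pow(Add(1837, -324), Rational(1, 2)) = Pow(1513, Rational(1, 2))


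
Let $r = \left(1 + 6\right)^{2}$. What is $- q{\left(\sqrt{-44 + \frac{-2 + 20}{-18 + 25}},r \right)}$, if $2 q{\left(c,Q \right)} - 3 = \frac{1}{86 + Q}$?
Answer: $- \frac{203}{135} \approx -1.5037$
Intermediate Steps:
$r = 49$ ($r = 7^{2} = 49$)
$q{\left(c,Q \right)} = \frac{3}{2} + \frac{1}{2 \left(86 + Q\right)}$
$- q{\left(\sqrt{-44 + \frac{-2 + 20}{-18 + 25}},r \right)} = - \frac{259 + 3 \cdot 49}{2 \left(86 + 49\right)} = - \frac{259 + 147}{2 \cdot 135} = - \frac{406}{2 \cdot 135} = \left(-1\right) \frac{203}{135} = - \frac{203}{135}$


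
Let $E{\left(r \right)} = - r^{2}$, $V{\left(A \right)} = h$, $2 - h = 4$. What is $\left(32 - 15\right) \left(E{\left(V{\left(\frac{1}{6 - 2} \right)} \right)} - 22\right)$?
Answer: $-442$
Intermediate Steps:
$h = -2$ ($h = 2 - 4 = -2$)
$V{\left(A \right)} = -2$
$\left(32 - 15\right) \left(E{\left(V{\left(\frac{1}{6 - 2} \right)} \right)} - 22\right) = \left(32 - 15\right) \left(- \left(-2\right)^{2} - 22\right) = \left(32 - 15\right) \left(\left(-1\right) 4 - 22\right) = 17 \left(-4 - 22\right) = 17 \left(-26\right) = -442$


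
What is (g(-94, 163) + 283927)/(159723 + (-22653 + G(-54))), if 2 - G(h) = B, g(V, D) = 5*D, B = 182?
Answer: 5273/2535 ≈ 2.0801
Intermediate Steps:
G(h) = -180 (G(h) = 2 - 1*182 = 2 - 182 = -180)
(g(-94, 163) + 283927)/(159723 + (-22653 + G(-54))) = (5*163 + 283927)/(159723 + (-22653 - 180)) = (815 + 283927)/(159723 - 22833) = 284742/136890 = 284742*(1/136890) = 5273/2535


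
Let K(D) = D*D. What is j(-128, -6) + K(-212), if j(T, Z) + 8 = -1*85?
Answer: 44851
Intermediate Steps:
K(D) = D²
j(T, Z) = -93 (j(T, Z) = -8 - 1*85 = -8 - 85 = -93)
j(-128, -6) + K(-212) = -93 + (-212)² = -93 + 44944 = 44851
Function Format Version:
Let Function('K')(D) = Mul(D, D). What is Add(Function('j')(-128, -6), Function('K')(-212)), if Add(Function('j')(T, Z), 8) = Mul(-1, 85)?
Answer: 44851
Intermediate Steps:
Function('K')(D) = Pow(D, 2)
Function('j')(T, Z) = -93 (Function('j')(T, Z) = Add(-8, Mul(-1, 85)) = Add(-8, -85) = -93)
Add(Function('j')(-128, -6), Function('K')(-212)) = Add(-93, Pow(-212, 2)) = Add(-93, 44944) = 44851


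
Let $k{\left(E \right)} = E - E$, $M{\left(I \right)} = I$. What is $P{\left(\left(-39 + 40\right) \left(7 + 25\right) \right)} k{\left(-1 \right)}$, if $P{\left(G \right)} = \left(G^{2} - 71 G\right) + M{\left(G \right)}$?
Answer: $0$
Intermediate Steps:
$P{\left(G \right)} = G^{2} - 70 G$ ($P{\left(G \right)} = \left(G^{2} - 71 G\right) + G = G^{2} - 70 G$)
$k{\left(E \right)} = 0$
$P{\left(\left(-39 + 40\right) \left(7 + 25\right) \right)} k{\left(-1 \right)} = \left(-39 + 40\right) \left(7 + 25\right) \left(-70 + \left(-39 + 40\right) \left(7 + 25\right)\right) 0 = 1 \cdot 32 \left(-70 + 1 \cdot 32\right) 0 = 32 \left(-70 + 32\right) 0 = 32 \left(-38\right) 0 = \left(-1216\right) 0 = 0$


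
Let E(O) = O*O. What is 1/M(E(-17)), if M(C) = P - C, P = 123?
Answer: -1/166 ≈ -0.0060241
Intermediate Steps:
E(O) = O**2
M(C) = 123 - C
1/M(E(-17)) = 1/(123 - 1*(-17)**2) = 1/(123 - 1*289) = 1/(123 - 289) = 1/(-166) = -1/166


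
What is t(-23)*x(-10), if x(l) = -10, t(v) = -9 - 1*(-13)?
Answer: -40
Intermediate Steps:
t(v) = 4 (t(v) = -9 + 13 = 4)
t(-23)*x(-10) = 4*(-10) = -40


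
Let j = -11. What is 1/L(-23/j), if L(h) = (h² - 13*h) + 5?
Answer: -121/2155 ≈ -0.056148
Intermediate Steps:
L(h) = 5 + h² - 13*h
1/L(-23/j) = 1/(5 + (-23/(-11))² - (-299)/(-11)) = 1/(5 + (-23*(-1/11))² - (-299)*(-1)/11) = 1/(5 + (23/11)² - 13*23/11) = 1/(5 + 529/121 - 299/11) = 1/(-2155/121) = -121/2155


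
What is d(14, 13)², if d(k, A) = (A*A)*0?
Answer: 0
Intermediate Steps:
d(k, A) = 0 (d(k, A) = A²*0 = 0)
d(14, 13)² = 0² = 0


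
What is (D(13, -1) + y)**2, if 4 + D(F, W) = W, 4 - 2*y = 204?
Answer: 11025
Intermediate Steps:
y = -100 (y = 2 - 1/2*204 = 2 - 102 = -100)
D(F, W) = -4 + W
(D(13, -1) + y)**2 = ((-4 - 1) - 100)**2 = (-5 - 100)**2 = (-105)**2 = 11025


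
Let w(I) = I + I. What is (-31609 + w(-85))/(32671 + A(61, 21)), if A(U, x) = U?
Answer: -31779/32732 ≈ -0.97088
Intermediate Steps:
w(I) = 2*I
(-31609 + w(-85))/(32671 + A(61, 21)) = (-31609 + 2*(-85))/(32671 + 61) = (-31609 - 170)/32732 = -31779*1/32732 = -31779/32732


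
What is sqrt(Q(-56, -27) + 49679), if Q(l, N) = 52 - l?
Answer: sqrt(49787) ≈ 223.13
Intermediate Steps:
sqrt(Q(-56, -27) + 49679) = sqrt((52 - 1*(-56)) + 49679) = sqrt((52 + 56) + 49679) = sqrt(108 + 49679) = sqrt(49787)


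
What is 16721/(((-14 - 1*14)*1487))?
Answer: -16721/41636 ≈ -0.40160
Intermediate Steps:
16721/(((-14 - 1*14)*1487)) = 16721/(((-14 - 14)*1487)) = 16721/((-28*1487)) = 16721/(-41636) = 16721*(-1/41636) = -16721/41636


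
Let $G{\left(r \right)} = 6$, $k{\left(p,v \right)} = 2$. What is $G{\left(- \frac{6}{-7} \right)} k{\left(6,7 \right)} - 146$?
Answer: $-134$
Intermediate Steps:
$G{\left(- \frac{6}{-7} \right)} k{\left(6,7 \right)} - 146 = 6 \cdot 2 - 146 = 12 - 146 = -134$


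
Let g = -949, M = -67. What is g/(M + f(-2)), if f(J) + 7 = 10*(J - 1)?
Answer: 73/8 ≈ 9.1250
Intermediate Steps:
f(J) = -17 + 10*J (f(J) = -7 + 10*(J - 1) = -7 + 10*(-1 + J) = -7 + (-10 + 10*J) = -17 + 10*J)
g/(M + f(-2)) = -949/(-67 + (-17 + 10*(-2))) = -949/(-67 + (-17 - 20)) = -949/(-67 - 37) = -949/(-104) = -1/104*(-949) = 73/8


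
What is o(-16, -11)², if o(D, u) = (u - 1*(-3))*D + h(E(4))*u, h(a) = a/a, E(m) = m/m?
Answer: 13689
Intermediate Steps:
E(m) = 1
h(a) = 1
o(D, u) = u + D*(3 + u) (o(D, u) = (u - 1*(-3))*D + 1*u = (u + 3)*D + u = (3 + u)*D + u = D*(3 + u) + u = u + D*(3 + u))
o(-16, -11)² = (-11 + 3*(-16) - 16*(-11))² = (-11 - 48 + 176)² = 117² = 13689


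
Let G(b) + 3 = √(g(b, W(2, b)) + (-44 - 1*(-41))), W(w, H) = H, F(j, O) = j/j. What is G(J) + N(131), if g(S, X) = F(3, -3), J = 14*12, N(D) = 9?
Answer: 6 + I*√2 ≈ 6.0 + 1.4142*I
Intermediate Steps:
F(j, O) = 1
J = 168
g(S, X) = 1
G(b) = -3 + I*√2 (G(b) = -3 + √(1 + (-44 - 1*(-41))) = -3 + √(1 + (-44 + 41)) = -3 + √(1 - 3) = -3 + √(-2) = -3 + I*√2)
G(J) + N(131) = (-3 + I*√2) + 9 = 6 + I*√2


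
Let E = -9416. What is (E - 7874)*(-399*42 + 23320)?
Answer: -113456980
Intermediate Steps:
(E - 7874)*(-399*42 + 23320) = (-9416 - 7874)*(-399*42 + 23320) = -17290*(-16758 + 23320) = -17290*6562 = -113456980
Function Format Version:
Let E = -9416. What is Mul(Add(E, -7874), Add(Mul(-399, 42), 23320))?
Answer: -113456980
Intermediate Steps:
Mul(Add(E, -7874), Add(Mul(-399, 42), 23320)) = Mul(Add(-9416, -7874), Add(Mul(-399, 42), 23320)) = Mul(-17290, Add(-16758, 23320)) = Mul(-17290, 6562) = -113456980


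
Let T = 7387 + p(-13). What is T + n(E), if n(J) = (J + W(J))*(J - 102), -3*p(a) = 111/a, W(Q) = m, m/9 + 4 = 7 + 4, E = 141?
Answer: 199496/13 ≈ 15346.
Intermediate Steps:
m = 63 (m = -36 + 9*(7 + 4) = -36 + 9*11 = -36 + 99 = 63)
W(Q) = 63
p(a) = -37/a
n(J) = (-102 + J)*(63 + J) (n(J) = (J + 63)*(J - 102) = (63 + J)*(-102 + J) = (-102 + J)*(63 + J))
T = 96068/13 (T = 7387 - 37/(-13) = 7387 - 37*(-1/13) = 7387 + 37/13 = 96068/13 ≈ 7389.8)
T + n(E) = 96068/13 + (-6426 + 141² - 39*141) = 96068/13 + (-6426 + 19881 - 5499) = 96068/13 + 7956 = 199496/13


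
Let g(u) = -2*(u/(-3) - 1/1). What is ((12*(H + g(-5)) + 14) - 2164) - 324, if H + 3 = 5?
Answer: -2466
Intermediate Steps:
H = 2 (H = -3 + 5 = 2)
g(u) = 2 + 2*u/3 (g(u) = -2*(u*(-⅓) - 1*1) = -2*(-u/3 - 1) = -2*(-1 - u/3) = 2 + 2*u/3)
((12*(H + g(-5)) + 14) - 2164) - 324 = ((12*(2 + (2 + (⅔)*(-5))) + 14) - 2164) - 324 = ((12*(2 + (2 - 10/3)) + 14) - 2164) - 324 = ((12*(2 - 4/3) + 14) - 2164) - 324 = ((12*(⅔) + 14) - 2164) - 324 = ((8 + 14) - 2164) - 324 = (22 - 2164) - 324 = -2142 - 324 = -2466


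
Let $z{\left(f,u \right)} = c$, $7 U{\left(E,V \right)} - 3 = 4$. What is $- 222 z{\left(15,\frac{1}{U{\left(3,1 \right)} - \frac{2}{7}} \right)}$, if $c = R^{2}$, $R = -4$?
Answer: $-3552$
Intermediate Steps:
$U{\left(E,V \right)} = 1$ ($U{\left(E,V \right)} = \frac{3}{7} + \frac{1}{7} \cdot 4 = \frac{3}{7} + \frac{4}{7} = 1$)
$c = 16$ ($c = \left(-4\right)^{2} = 16$)
$z{\left(f,u \right)} = 16$
$- 222 z{\left(15,\frac{1}{U{\left(3,1 \right)} - \frac{2}{7}} \right)} = \left(-222\right) 16 = -3552$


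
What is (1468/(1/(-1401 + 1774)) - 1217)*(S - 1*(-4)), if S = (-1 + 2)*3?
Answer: 3824429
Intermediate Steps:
S = 3 (S = 1*3 = 3)
(1468/(1/(-1401 + 1774)) - 1217)*(S - 1*(-4)) = (1468/(1/(-1401 + 1774)) - 1217)*(3 - 1*(-4)) = (1468/(1/373) - 1217)*(3 + 4) = (1468/(1/373) - 1217)*7 = (1468*373 - 1217)*7 = (547564 - 1217)*7 = 546347*7 = 3824429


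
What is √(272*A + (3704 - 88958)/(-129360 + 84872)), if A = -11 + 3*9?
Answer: √538574591915/11122 ≈ 65.984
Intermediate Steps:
A = 16 (A = -11 + 27 = 16)
√(272*A + (3704 - 88958)/(-129360 + 84872)) = √(272*16 + (3704 - 88958)/(-129360 + 84872)) = √(4352 - 85254/(-44488)) = √(4352 - 85254*(-1/44488)) = √(4352 + 42627/22244) = √(96848515/22244) = √538574591915/11122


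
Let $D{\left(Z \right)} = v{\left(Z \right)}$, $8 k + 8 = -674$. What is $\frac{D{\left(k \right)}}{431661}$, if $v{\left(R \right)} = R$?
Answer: $- \frac{341}{1726644} \approx -0.00019749$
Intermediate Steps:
$k = - \frac{341}{4}$ ($k = -1 + \frac{1}{8} \left(-674\right) = -1 - \frac{337}{4} = - \frac{341}{4} \approx -85.25$)
$D{\left(Z \right)} = Z$
$\frac{D{\left(k \right)}}{431661} = - \frac{341}{4 \cdot 431661} = \left(- \frac{341}{4}\right) \frac{1}{431661} = - \frac{341}{1726644}$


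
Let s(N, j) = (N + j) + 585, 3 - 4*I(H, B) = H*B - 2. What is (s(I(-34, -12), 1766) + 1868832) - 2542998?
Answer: -2687663/4 ≈ -6.7192e+5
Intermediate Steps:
I(H, B) = 5/4 - B*H/4 (I(H, B) = 3/4 - (H*B - 2)/4 = 3/4 - (B*H - 2)/4 = 3/4 - (-2 + B*H)/4 = 3/4 + (1/2 - B*H/4) = 5/4 - B*H/4)
s(N, j) = 585 + N + j
(s(I(-34, -12), 1766) + 1868832) - 2542998 = ((585 + (5/4 - 1/4*(-12)*(-34)) + 1766) + 1868832) - 2542998 = ((585 + (5/4 - 102) + 1766) + 1868832) - 2542998 = ((585 - 403/4 + 1766) + 1868832) - 2542998 = (9001/4 + 1868832) - 2542998 = 7484329/4 - 2542998 = -2687663/4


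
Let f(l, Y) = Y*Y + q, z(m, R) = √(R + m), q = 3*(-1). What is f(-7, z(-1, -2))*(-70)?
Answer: 420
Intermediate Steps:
q = -3
f(l, Y) = -3 + Y² (f(l, Y) = Y*Y - 3 = Y² - 3 = -3 + Y²)
f(-7, z(-1, -2))*(-70) = (-3 + (√(-2 - 1))²)*(-70) = (-3 + (√(-3))²)*(-70) = (-3 + (I*√3)²)*(-70) = (-3 - 3)*(-70) = -6*(-70) = 420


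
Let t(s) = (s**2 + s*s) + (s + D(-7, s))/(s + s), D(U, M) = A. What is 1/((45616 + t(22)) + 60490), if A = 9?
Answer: 44/4711287 ≈ 9.3393e-6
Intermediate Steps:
D(U, M) = 9
t(s) = 2*s**2 + (9 + s)/(2*s) (t(s) = (s**2 + s*s) + (s + 9)/(s + s) = (s**2 + s**2) + (9 + s)/((2*s)) = 2*s**2 + (9 + s)*(1/(2*s)) = 2*s**2 + (9 + s)/(2*s))
1/((45616 + t(22)) + 60490) = 1/((45616 + (1/2)*(9 + 22 + 4*22**3)/22) + 60490) = 1/((45616 + (1/2)*(1/22)*(9 + 22 + 4*10648)) + 60490) = 1/((45616 + (1/2)*(1/22)*(9 + 22 + 42592)) + 60490) = 1/((45616 + (1/2)*(1/22)*42623) + 60490) = 1/((45616 + 42623/44) + 60490) = 1/(2049727/44 + 60490) = 1/(4711287/44) = 44/4711287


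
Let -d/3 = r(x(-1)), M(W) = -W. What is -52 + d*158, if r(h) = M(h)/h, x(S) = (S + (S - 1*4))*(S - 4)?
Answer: 422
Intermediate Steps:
x(S) = (-4 + S)*(-4 + 2*S) (x(S) = (S + (S - 4))*(-4 + S) = (S + (-4 + S))*(-4 + S) = (-4 + 2*S)*(-4 + S) = (-4 + S)*(-4 + 2*S))
r(h) = -1 (r(h) = (-h)/h = -1)
d = 3 (d = -3*(-1) = 3)
-52 + d*158 = -52 + 3*158 = -52 + 474 = 422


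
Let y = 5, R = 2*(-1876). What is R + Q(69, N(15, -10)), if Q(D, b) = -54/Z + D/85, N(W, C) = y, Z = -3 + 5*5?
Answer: -3509656/935 ≈ -3753.6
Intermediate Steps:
R = -3752
Z = 22 (Z = -3 + 25 = 22)
N(W, C) = 5
Q(D, b) = -27/11 + D/85 (Q(D, b) = -54/22 + D/85 = -54*1/22 + D*(1/85) = -27/11 + D/85)
R + Q(69, N(15, -10)) = -3752 + (-27/11 + (1/85)*69) = -3752 + (-27/11 + 69/85) = -3752 - 1536/935 = -3509656/935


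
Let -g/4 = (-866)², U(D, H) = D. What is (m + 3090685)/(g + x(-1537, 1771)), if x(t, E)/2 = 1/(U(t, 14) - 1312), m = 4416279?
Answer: -10693670218/4273249289 ≈ -2.5025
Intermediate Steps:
g = -2999824 (g = -4*(-866)² = -4*749956 = -2999824)
x(t, E) = 2/(-1312 + t) (x(t, E) = 2/(t - 1312) = 2/(-1312 + t))
(m + 3090685)/(g + x(-1537, 1771)) = (4416279 + 3090685)/(-2999824 + 2/(-1312 - 1537)) = 7506964/(-2999824 + 2/(-2849)) = 7506964/(-2999824 + 2*(-1/2849)) = 7506964/(-2999824 - 2/2849) = 7506964/(-8546498578/2849) = 7506964*(-2849/8546498578) = -10693670218/4273249289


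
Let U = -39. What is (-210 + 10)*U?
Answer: 7800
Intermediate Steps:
(-210 + 10)*U = (-210 + 10)*(-39) = -200*(-39) = 7800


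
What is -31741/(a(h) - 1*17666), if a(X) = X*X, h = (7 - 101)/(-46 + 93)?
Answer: 31741/17662 ≈ 1.7971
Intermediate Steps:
h = -2 (h = -94/47 = -94*1/47 = -2)
a(X) = X²
-31741/(a(h) - 1*17666) = -31741/((-2)² - 1*17666) = -31741/(4 - 17666) = -31741/(-17662) = -31741*(-1/17662) = 31741/17662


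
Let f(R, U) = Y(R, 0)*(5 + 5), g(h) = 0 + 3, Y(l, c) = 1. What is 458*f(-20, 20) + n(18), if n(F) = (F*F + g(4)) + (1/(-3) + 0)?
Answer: 14720/3 ≈ 4906.7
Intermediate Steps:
g(h) = 3
n(F) = 8/3 + F² (n(F) = (F*F + 3) + (1/(-3) + 0) = (F² + 3) + (-⅓ + 0) = (3 + F²) - ⅓ = 8/3 + F²)
f(R, U) = 10 (f(R, U) = 1*(5 + 5) = 1*10 = 10)
458*f(-20, 20) + n(18) = 458*10 + (8/3 + 18²) = 4580 + (8/3 + 324) = 4580 + 980/3 = 14720/3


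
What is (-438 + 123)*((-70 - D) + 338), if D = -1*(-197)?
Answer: -22365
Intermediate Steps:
D = 197
(-438 + 123)*((-70 - D) + 338) = (-438 + 123)*((-70 - 1*197) + 338) = -315*((-70 - 197) + 338) = -315*(-267 + 338) = -315*71 = -22365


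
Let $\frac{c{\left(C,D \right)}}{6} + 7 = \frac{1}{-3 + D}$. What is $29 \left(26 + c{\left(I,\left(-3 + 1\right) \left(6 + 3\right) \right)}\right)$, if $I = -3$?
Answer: $- \frac{3306}{7} \approx -472.29$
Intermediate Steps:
$c{\left(C,D \right)} = -42 + \frac{6}{-3 + D}$
$29 \left(26 + c{\left(I,\left(-3 + 1\right) \left(6 + 3\right) \right)}\right) = 29 \left(26 + \frac{6 \left(22 - 7 \left(-3 + 1\right) \left(6 + 3\right)\right)}{-3 + \left(-3 + 1\right) \left(6 + 3\right)}\right) = 29 \left(26 + \frac{6 \left(22 - 7 \left(\left(-2\right) 9\right)\right)}{-3 - 18}\right) = 29 \left(26 + \frac{6 \left(22 - -126\right)}{-3 - 18}\right) = 29 \left(26 + \frac{6 \left(22 + 126\right)}{-21}\right) = 29 \left(26 + 6 \left(- \frac{1}{21}\right) 148\right) = 29 \left(26 - \frac{296}{7}\right) = 29 \left(- \frac{114}{7}\right) = - \frac{3306}{7}$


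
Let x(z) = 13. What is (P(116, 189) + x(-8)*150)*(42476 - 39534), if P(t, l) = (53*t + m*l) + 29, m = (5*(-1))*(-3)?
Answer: 32250204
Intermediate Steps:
m = 15 (m = -5*(-3) = 15)
P(t, l) = 29 + 15*l + 53*t (P(t, l) = (53*t + 15*l) + 29 = (15*l + 53*t) + 29 = 29 + 15*l + 53*t)
(P(116, 189) + x(-8)*150)*(42476 - 39534) = ((29 + 15*189 + 53*116) + 13*150)*(42476 - 39534) = ((29 + 2835 + 6148) + 1950)*2942 = (9012 + 1950)*2942 = 10962*2942 = 32250204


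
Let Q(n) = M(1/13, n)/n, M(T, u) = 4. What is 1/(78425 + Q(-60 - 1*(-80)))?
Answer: 5/392126 ≈ 1.2751e-5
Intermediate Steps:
Q(n) = 4/n
1/(78425 + Q(-60 - 1*(-80))) = 1/(78425 + 4/(-60 - 1*(-80))) = 1/(78425 + 4/(-60 + 80)) = 1/(78425 + 4/20) = 1/(78425 + 4*(1/20)) = 1/(78425 + 1/5) = 1/(392126/5) = 5/392126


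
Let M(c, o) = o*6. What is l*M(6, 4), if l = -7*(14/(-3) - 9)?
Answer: 2296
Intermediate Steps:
M(c, o) = 6*o
l = 287/3 (l = -7*(14*(-⅓) - 9) = -7*(-14/3 - 9) = -7*(-41/3) = 287/3 ≈ 95.667)
l*M(6, 4) = 287*(6*4)/3 = (287/3)*24 = 2296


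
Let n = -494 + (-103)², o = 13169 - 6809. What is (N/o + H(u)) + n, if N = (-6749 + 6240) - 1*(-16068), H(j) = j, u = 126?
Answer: 65148319/6360 ≈ 10243.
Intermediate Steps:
o = 6360
N = 15559 (N = -509 + 16068 = 15559)
n = 10115 (n = -494 + 10609 = 10115)
(N/o + H(u)) + n = (15559/6360 + 126) + 10115 = 816919/6360 + 10115 = 65148319/6360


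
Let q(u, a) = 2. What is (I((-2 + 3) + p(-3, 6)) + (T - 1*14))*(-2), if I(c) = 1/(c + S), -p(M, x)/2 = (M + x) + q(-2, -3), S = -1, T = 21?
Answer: -69/5 ≈ -13.800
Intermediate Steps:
p(M, x) = -4 - 2*M - 2*x (p(M, x) = -2*((M + x) + 2) = -2*(2 + M + x) = -4 - 2*M - 2*x)
I(c) = 1/(-1 + c) (I(c) = 1/(c - 1) = 1/(-1 + c))
(I((-2 + 3) + p(-3, 6)) + (T - 1*14))*(-2) = (1/(-1 + ((-2 + 3) + (-4 - 2*(-3) - 2*6))) + (21 - 1*14))*(-2) = (1/(-1 + (1 + (-4 + 6 - 12))) + (21 - 14))*(-2) = (1/(-1 + (1 - 10)) + 7)*(-2) = (1/(-1 - 9) + 7)*(-2) = (1/(-10) + 7)*(-2) = (-⅒ + 7)*(-2) = (69/10)*(-2) = -69/5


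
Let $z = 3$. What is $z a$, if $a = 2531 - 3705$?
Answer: $-3522$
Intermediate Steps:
$a = -1174$
$z a = 3 \left(-1174\right) = -3522$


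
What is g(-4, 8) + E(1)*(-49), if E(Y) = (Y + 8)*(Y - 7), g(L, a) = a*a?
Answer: 2710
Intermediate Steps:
g(L, a) = a²
E(Y) = (-7 + Y)*(8 + Y) (E(Y) = (8 + Y)*(-7 + Y) = (-7 + Y)*(8 + Y))
g(-4, 8) + E(1)*(-49) = 8² + (-56 + 1 + 1²)*(-49) = 64 + (-56 + 1 + 1)*(-49) = 64 - 54*(-49) = 64 + 2646 = 2710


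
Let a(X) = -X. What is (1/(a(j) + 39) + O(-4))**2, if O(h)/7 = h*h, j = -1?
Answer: 20079361/1600 ≈ 12550.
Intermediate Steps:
O(h) = 7*h**2 (O(h) = 7*(h*h) = 7*h**2)
(1/(a(j) + 39) + O(-4))**2 = (1/(-1*(-1) + 39) + 7*(-4)**2)**2 = (1/(1 + 39) + 7*16)**2 = (1/40 + 112)**2 = (4481/40)**2 = 20079361/1600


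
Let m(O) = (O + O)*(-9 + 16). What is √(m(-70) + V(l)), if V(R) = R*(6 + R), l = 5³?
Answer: √15395 ≈ 124.08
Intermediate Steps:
l = 125
m(O) = 14*O (m(O) = (2*O)*7 = 14*O)
√(m(-70) + V(l)) = √(14*(-70) + 125*(6 + 125)) = √(-980 + 125*131) = √(-980 + 16375) = √15395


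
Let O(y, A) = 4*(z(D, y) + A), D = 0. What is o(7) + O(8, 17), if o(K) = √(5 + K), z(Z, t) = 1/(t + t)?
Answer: 273/4 + 2*√3 ≈ 71.714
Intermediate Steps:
z(Z, t) = 1/(2*t)
O(y, A) = 2/y + 4*A (O(y, A) = 4*(1/(2*y) + A) = 4*(A + 1/(2*y)) = 2/y + 4*A)
o(7) + O(8, 17) = √(5 + 7) + (2/8 + 4*17) = √12 + (2*(⅛) + 68) = 2*√3 + (¼ + 68) = 2*√3 + 273/4 = 273/4 + 2*√3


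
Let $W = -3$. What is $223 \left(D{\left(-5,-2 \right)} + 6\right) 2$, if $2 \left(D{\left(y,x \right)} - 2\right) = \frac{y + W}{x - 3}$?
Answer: $\frac{19624}{5} \approx 3924.8$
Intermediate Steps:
$D{\left(y,x \right)} = 2 + \frac{-3 + y}{2 \left(-3 + x\right)}$ ($D{\left(y,x \right)} = 2 + \frac{\left(y - 3\right) \frac{1}{x - 3}}{2} = 2 + \frac{\left(-3 + y\right) \frac{1}{-3 + x}}{2} = 2 + \frac{\frac{1}{-3 + x} \left(-3 + y\right)}{2} = 2 + \frac{-3 + y}{2 \left(-3 + x\right)}$)
$223 \left(D{\left(-5,-2 \right)} + 6\right) 2 = 223 \left(\frac{-15 - 5 + 4 \left(-2\right)}{2 \left(-3 - 2\right)} + 6\right) 2 = 223 \left(\frac{-15 - 5 - 8}{2 \left(-5\right)} + 6\right) 2 = 223 \left(\frac{1}{2} \left(- \frac{1}{5}\right) \left(-28\right) + 6\right) 2 = 223 \left(\frac{14}{5} + 6\right) 2 = 223 \cdot \frac{44}{5} \cdot 2 = 223 \cdot \frac{88}{5} = \frac{19624}{5}$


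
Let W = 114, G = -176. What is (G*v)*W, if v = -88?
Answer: 1765632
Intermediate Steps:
(G*v)*W = -176*(-88)*114 = 15488*114 = 1765632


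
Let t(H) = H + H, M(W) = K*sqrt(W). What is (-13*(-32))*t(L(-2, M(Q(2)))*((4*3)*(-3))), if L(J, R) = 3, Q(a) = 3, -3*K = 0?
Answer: -89856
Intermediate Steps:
K = 0 (K = -1/3*0 = 0)
M(W) = 0 (M(W) = 0*sqrt(W) = 0)
t(H) = 2*H
(-13*(-32))*t(L(-2, M(Q(2)))*((4*3)*(-3))) = (-13*(-32))*(2*(3*((4*3)*(-3)))) = 416*(2*(3*(12*(-3)))) = 416*(2*(3*(-36))) = 416*(2*(-108)) = 416*(-216) = -89856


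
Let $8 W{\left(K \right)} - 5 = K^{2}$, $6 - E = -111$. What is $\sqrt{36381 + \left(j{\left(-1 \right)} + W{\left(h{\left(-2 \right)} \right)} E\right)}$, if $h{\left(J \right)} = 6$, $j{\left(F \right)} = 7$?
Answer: $\frac{\sqrt{591802}}{4} \approx 192.32$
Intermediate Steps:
$E = 117$ ($E = 6 - -111 = 6 + 111 = 117$)
$W{\left(K \right)} = \frac{5}{8} + \frac{K^{2}}{8}$
$\sqrt{36381 + \left(j{\left(-1 \right)} + W{\left(h{\left(-2 \right)} \right)} E\right)} = \sqrt{36381 + \left(7 + \left(\frac{5}{8} + \frac{6^{2}}{8}\right) 117\right)} = \sqrt{36381 + \left(7 + \left(\frac{5}{8} + \frac{1}{8} \cdot 36\right) 117\right)} = \sqrt{36381 + \left(7 + \left(\frac{5}{8} + \frac{9}{2}\right) 117\right)} = \sqrt{36381 + \left(7 + \frac{41}{8} \cdot 117\right)} = \sqrt{36381 + \left(7 + \frac{4797}{8}\right)} = \sqrt{36381 + \frac{4853}{8}} = \sqrt{\frac{295901}{8}} = \frac{\sqrt{591802}}{4}$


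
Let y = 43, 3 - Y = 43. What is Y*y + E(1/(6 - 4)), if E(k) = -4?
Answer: -1724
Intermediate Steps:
Y = -40 (Y = 3 - 1*43 = 3 - 43 = -40)
Y*y + E(1/(6 - 4)) = -40*43 - 4 = -1720 - 4 = -1724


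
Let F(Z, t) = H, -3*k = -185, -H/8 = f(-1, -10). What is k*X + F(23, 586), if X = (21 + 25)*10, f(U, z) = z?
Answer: 85340/3 ≈ 28447.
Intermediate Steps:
H = 80 (H = -8*(-10) = 80)
k = 185/3 (k = -1/3*(-185) = 185/3 ≈ 61.667)
F(Z, t) = 80
X = 460 (X = 46*10 = 460)
k*X + F(23, 586) = (185/3)*460 + 80 = 85100/3 + 80 = 85340/3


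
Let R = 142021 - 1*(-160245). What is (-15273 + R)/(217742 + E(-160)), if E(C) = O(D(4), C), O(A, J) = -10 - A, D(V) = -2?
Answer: 286993/217734 ≈ 1.3181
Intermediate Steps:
R = 302266 (R = 142021 + 160245 = 302266)
E(C) = -8 (E(C) = -10 - 1*(-2) = -10 + 2 = -8)
(-15273 + R)/(217742 + E(-160)) = (-15273 + 302266)/(217742 - 8) = 286993/217734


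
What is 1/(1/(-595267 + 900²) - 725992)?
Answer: -214733/155894440135 ≈ -1.3774e-6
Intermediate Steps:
1/(1/(-595267 + 900²) - 725992) = 1/(1/(-595267 + 810000) - 725992) = 1/(1/214733 - 725992) = 1/(-155894440135/214733) = -214733/155894440135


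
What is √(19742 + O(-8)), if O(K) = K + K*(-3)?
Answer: √19758 ≈ 140.56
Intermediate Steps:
O(K) = -2*K (O(K) = K - 3*K = -2*K)
√(19742 + O(-8)) = √(19742 - 2*(-8)) = √(19742 + 16) = √19758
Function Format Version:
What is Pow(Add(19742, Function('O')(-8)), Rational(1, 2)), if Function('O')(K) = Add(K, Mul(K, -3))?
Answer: Pow(19758, Rational(1, 2)) ≈ 140.56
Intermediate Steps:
Function('O')(K) = Mul(-2, K) (Function('O')(K) = Add(K, Mul(-3, K)) = Mul(-2, K))
Pow(Add(19742, Function('O')(-8)), Rational(1, 2)) = Pow(Add(19742, Mul(-2, -8)), Rational(1, 2)) = Pow(Add(19742, 16), Rational(1, 2)) = Pow(19758, Rational(1, 2))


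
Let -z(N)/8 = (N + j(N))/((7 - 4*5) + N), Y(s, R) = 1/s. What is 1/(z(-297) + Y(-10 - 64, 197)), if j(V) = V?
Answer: -11470/175979 ≈ -0.065178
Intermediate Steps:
z(N) = -16*N/(-13 + N) (z(N) = -8*(N + N)/((7 - 4*5) + N) = -8*2*N/((7 - 20) + N) = -8*2*N/(-13 + N) = -16*N/(-13 + N))
1/(z(-297) + Y(-10 - 64, 197)) = 1/(-16*(-297)/(-13 - 297) + 1/(-10 - 64)) = 1/(-16*(-297)/(-310) + 1/(-74)) = 1/(-16*(-297)*(-1/310) - 1/74) = 1/(-2376/155 - 1/74) = 1/(-175979/11470) = -11470/175979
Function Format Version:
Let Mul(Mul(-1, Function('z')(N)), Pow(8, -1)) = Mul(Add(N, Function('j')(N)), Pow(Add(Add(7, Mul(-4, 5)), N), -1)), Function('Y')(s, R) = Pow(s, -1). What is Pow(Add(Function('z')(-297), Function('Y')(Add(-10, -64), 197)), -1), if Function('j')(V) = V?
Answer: Rational(-11470, 175979) ≈ -0.065178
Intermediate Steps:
Function('z')(N) = Mul(-16, N, Pow(Add(-13, N), -1)) (Function('z')(N) = Mul(-8, Mul(Add(N, N), Pow(Add(Add(7, Mul(-4, 5)), N), -1))) = Mul(-8, Mul(Mul(2, N), Pow(Add(Add(7, -20), N), -1))) = Mul(-8, Mul(Mul(2, N), Pow(Add(-13, N), -1))) = Mul(-8, Mul(2, N, Pow(Add(-13, N), -1))) = Mul(-16, N, Pow(Add(-13, N), -1)))
Pow(Add(Function('z')(-297), Function('Y')(Add(-10, -64), 197)), -1) = Pow(Add(Mul(-16, -297, Pow(Add(-13, -297), -1)), Pow(Add(-10, -64), -1)), -1) = Pow(Add(Mul(-16, -297, Pow(-310, -1)), Pow(-74, -1)), -1) = Pow(Add(Mul(-16, -297, Rational(-1, 310)), Rational(-1, 74)), -1) = Pow(Add(Rational(-2376, 155), Rational(-1, 74)), -1) = Pow(Rational(-175979, 11470), -1) = Rational(-11470, 175979)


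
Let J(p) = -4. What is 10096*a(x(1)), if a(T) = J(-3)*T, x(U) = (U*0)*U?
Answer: 0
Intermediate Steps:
x(U) = 0 (x(U) = 0*U = 0)
a(T) = -4*T
10096*a(x(1)) = 10096*(-4*0) = 10096*0 = 0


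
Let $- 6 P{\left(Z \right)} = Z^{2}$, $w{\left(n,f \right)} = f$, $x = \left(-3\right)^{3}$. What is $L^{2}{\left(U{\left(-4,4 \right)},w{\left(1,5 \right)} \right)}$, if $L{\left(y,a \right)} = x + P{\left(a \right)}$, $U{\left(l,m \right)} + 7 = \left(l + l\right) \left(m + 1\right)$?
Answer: $\frac{34969}{36} \approx 971.36$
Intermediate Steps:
$x = -27$
$P{\left(Z \right)} = - \frac{Z^{2}}{6}$
$U{\left(l,m \right)} = -7 + 2 l \left(1 + m\right)$ ($U{\left(l,m \right)} = -7 + \left(l + l\right) \left(m + 1\right) = -7 + 2 l \left(1 + m\right)$)
$L{\left(y,a \right)} = -27 - \frac{a^{2}}{6}$
$L^{2}{\left(U{\left(-4,4 \right)},w{\left(1,5 \right)} \right)} = \left(-27 - \frac{5^{2}}{6}\right)^{2} = \left(-27 - \frac{25}{6}\right)^{2} = \left(- \frac{187}{6}\right)^{2} = \frac{34969}{36}$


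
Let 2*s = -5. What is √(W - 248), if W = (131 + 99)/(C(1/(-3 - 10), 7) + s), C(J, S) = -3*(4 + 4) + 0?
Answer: 2*I*√180253/53 ≈ 16.021*I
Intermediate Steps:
s = -5/2 (s = (½)*(-5) = -5/2 ≈ -2.5000)
C(J, S) = -24 (C(J, S) = -3*8 + 0 = -24 + 0 = -24)
W = -460/53 (W = (131 + 99)/(-24 - 5/2) = 230/(-53/2) = 230*(-2/53) = -460/53 ≈ -8.6792)
√(W - 248) = √(-460/53 - 248) = √(-13604/53) = 2*I*√180253/53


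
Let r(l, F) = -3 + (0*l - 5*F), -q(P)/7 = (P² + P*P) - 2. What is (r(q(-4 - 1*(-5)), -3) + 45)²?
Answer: 3249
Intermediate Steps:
q(P) = 14 - 14*P² (q(P) = -7*((P² + P*P) - 2) = -7*((P² + P²) - 2) = -7*(2*P² - 2) = -7*(-2 + 2*P²) = 14 - 14*P²)
r(l, F) = -3 - 5*F (r(l, F) = -3 + (0 - 5*F) = -3 - 5*F)
(r(q(-4 - 1*(-5)), -3) + 45)² = ((-3 - 5*(-3)) + 45)² = ((-3 + 15) + 45)² = (12 + 45)² = 57² = 3249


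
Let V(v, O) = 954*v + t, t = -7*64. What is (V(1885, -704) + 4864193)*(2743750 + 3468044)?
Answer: 41383189040790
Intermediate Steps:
t = -448
V(v, O) = -448 + 954*v (V(v, O) = 954*v - 448 = -448 + 954*v)
(V(1885, -704) + 4864193)*(2743750 + 3468044) = ((-448 + 954*1885) + 4864193)*(2743750 + 3468044) = ((-448 + 1798290) + 4864193)*6211794 = (1797842 + 4864193)*6211794 = 6662035*6211794 = 41383189040790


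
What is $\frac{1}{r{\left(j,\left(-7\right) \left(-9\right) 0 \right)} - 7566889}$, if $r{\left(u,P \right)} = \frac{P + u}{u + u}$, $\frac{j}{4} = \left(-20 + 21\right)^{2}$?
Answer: $- \frac{2}{15133777} \approx -1.3215 \cdot 10^{-7}$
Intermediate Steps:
$j = 4$ ($j = 4 \left(-20 + 21\right)^{2} = 4 \cdot 1^{2} = 4 \cdot 1 = 4$)
$r{\left(u,P \right)} = \frac{P + u}{2 u}$
$\frac{1}{r{\left(j,\left(-7\right) \left(-9\right) 0 \right)} - 7566889} = \frac{1}{\frac{\left(-7\right) \left(-9\right) 0 + 4}{2 \cdot 4} - 7566889} = \frac{1}{\frac{1}{2} \cdot \frac{1}{4} \left(63 \cdot 0 + 4\right) - 7566889} = \frac{1}{\frac{1}{2} \cdot \frac{1}{4} \left(0 + 4\right) - 7566889} = \frac{1}{\frac{1}{2} \cdot \frac{1}{4} \cdot 4 - 7566889} = \frac{1}{\frac{1}{2} - 7566889} = \frac{1}{- \frac{15133777}{2}} = - \frac{2}{15133777}$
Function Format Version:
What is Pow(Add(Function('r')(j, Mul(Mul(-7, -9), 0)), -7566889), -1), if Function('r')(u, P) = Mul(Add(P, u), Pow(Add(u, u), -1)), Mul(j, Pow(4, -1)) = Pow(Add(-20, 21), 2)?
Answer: Rational(-2, 15133777) ≈ -1.3215e-7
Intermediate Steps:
j = 4 (j = Mul(4, Pow(Add(-20, 21), 2)) = Mul(4, Pow(1, 2)) = Mul(4, 1) = 4)
Function('r')(u, P) = Mul(Rational(1, 2), Pow(u, -1), Add(P, u)) (Function('r')(u, P) = Mul(Add(P, u), Pow(Mul(2, u), -1)) = Mul(Add(P, u), Mul(Rational(1, 2), Pow(u, -1))) = Mul(Rational(1, 2), Pow(u, -1), Add(P, u)))
Pow(Add(Function('r')(j, Mul(Mul(-7, -9), 0)), -7566889), -1) = Pow(Add(Mul(Rational(1, 2), Pow(4, -1), Add(Mul(Mul(-7, -9), 0), 4)), -7566889), -1) = Pow(Add(Mul(Rational(1, 2), Rational(1, 4), Add(Mul(63, 0), 4)), -7566889), -1) = Pow(Add(Mul(Rational(1, 2), Rational(1, 4), Add(0, 4)), -7566889), -1) = Pow(Add(Mul(Rational(1, 2), Rational(1, 4), 4), -7566889), -1) = Pow(Add(Rational(1, 2), -7566889), -1) = Pow(Rational(-15133777, 2), -1) = Rational(-2, 15133777)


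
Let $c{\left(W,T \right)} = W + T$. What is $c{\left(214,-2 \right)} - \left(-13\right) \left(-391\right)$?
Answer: $-4871$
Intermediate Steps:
$c{\left(W,T \right)} = T + W$
$c{\left(214,-2 \right)} - \left(-13\right) \left(-391\right) = \left(-2 + 214\right) - \left(-13\right) \left(-391\right) = 212 - 5083 = -4871$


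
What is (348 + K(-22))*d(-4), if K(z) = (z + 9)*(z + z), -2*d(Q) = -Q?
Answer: -1840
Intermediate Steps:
d(Q) = Q/2 (d(Q) = -(-1)*Q/2 = Q/2)
K(z) = 2*z*(9 + z) (K(z) = (9 + z)*(2*z) = 2*z*(9 + z))
(348 + K(-22))*d(-4) = (348 + 2*(-22)*(9 - 22))*((1/2)*(-4)) = (348 + 2*(-22)*(-13))*(-2) = (348 + 572)*(-2) = 920*(-2) = -1840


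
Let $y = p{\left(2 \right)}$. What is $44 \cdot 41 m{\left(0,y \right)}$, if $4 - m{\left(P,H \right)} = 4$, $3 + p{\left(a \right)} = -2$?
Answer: $0$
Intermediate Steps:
$p{\left(a \right)} = -5$ ($p{\left(a \right)} = -3 - 2 = -5$)
$y = -5$
$m{\left(P,H \right)} = 0$ ($m{\left(P,H \right)} = 4 - 4 = 0$)
$44 \cdot 41 m{\left(0,y \right)} = 44 \cdot 41 \cdot 0 = 1804 \cdot 0 = 0$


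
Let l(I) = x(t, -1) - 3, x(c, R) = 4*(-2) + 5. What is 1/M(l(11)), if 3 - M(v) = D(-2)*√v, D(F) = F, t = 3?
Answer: 1/11 - 2*I*√6/33 ≈ 0.090909 - 0.14845*I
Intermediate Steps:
x(c, R) = -3 (x(c, R) = -8 + 5 = -3)
l(I) = -6 (l(I) = -3 - 3 = -6)
M(v) = 3 + 2*√v (M(v) = 3 - (-2)*√v = 3 + 2*√v)
1/M(l(11)) = 1/(3 + 2*√(-6)) = 1/(3 + 2*(I*√6)) = 1/(3 + 2*I*√6)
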